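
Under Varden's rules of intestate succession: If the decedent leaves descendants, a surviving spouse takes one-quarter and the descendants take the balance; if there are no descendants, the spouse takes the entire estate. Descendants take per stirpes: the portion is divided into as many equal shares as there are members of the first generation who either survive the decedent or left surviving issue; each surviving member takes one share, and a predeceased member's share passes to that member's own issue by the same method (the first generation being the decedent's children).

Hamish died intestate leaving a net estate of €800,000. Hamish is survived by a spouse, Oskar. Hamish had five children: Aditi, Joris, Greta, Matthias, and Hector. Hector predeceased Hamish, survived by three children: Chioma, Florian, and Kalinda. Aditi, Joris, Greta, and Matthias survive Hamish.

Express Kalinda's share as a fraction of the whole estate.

Kalinda receives 1/20 of the estate.

Oskar takes one-quarter of €800,000 = €200,000. The remaining €600,000 passes to the descendants.
The descendants' portion (€600,000) is divided into 5 shares of €120,000: Aditi, Joris, Greta, and Matthias each take €120,000; Hector's €120,000 share passes to Hector's issue.
Hector's share (€120,000) is divided into 3 shares of €40,000: Chioma, Florian, and Kalinda each take €40,000.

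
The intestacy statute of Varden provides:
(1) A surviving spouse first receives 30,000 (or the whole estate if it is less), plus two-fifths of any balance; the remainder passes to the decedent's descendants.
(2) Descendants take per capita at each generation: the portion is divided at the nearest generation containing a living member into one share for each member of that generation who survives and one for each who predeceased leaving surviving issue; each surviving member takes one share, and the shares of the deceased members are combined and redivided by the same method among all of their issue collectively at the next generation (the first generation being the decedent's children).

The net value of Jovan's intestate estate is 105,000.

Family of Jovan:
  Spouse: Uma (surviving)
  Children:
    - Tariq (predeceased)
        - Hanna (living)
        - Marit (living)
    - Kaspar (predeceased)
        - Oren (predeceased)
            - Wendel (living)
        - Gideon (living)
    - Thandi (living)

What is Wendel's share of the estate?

Uma first takes 30,000, leaving a balance of 75,000. Uma then takes two-fifths of the balance (30,000), for a total of 60,000. The remaining 45,000 passes to the descendants.
The descendants' portion (45,000) is divided at the children's generation into 3 shares of 15,000. Thandi takes 15,000. The 2 shares of the deceased (Tariq and Kaspar) are combined into a pool of 30,000.
That pool (30,000) is divided at the grandchildren's generation into 4 shares of 7,500. Hanna, Marit, and Gideon each take 7,500. The remaining share for the deceased Oren (7,500) is carried to the next generation.
That pool (7,500) passes entirely to Wendel, the sole taker at the great-grandchildren's generation.

Wendel receives 7,500.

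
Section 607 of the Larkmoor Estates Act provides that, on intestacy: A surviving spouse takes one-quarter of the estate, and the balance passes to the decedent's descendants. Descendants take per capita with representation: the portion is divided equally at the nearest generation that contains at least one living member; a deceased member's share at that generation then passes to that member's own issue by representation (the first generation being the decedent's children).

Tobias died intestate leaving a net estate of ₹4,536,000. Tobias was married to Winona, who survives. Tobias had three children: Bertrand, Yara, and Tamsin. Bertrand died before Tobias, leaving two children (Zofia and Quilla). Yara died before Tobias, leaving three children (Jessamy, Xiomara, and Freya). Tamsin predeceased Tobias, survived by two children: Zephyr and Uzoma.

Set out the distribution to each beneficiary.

Winona takes one-quarter of ₹4,536,000 = ₹1,134,000. The remaining ₹3,402,000 passes to the descendants.
No child survives, so the initial division is made at the grandchildren's generation.
The descendants' portion (₹3,402,000) is divided into 7 shares of ₹486,000: Zofia, Quilla, Jessamy, Xiomara, Freya, Zephyr, and Uzoma each take ₹486,000.

Winona: ₹1,134,000; Zofia: ₹486,000; Quilla: ₹486,000; Jessamy: ₹486,000; Xiomara: ₹486,000; Freya: ₹486,000; Zephyr: ₹486,000; Uzoma: ₹486,000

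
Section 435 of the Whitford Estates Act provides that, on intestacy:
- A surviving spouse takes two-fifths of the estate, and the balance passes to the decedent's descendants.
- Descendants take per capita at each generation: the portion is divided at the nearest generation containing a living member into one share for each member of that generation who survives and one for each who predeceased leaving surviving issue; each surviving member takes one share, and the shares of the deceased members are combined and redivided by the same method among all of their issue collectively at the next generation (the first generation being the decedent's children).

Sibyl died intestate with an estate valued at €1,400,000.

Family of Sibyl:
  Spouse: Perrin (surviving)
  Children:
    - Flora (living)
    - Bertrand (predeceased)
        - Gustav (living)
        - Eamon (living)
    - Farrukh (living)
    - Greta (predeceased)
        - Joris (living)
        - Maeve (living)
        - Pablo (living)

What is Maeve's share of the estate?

Maeve receives €84,000.

Perrin takes two-fifths of €1,400,000 = €560,000. The remaining €840,000 passes to the descendants.
The descendants' portion (€840,000) is divided at the children's generation into 4 shares of €210,000. Flora and Farrukh each take €210,000. The 2 shares of the deceased (Bertrand and Greta) are combined into a pool of €420,000.
That pool (€420,000) is divided at the grandchildren's generation equally among Gustav, Eamon, Joris, Maeve, and Pablo: €84,000 each.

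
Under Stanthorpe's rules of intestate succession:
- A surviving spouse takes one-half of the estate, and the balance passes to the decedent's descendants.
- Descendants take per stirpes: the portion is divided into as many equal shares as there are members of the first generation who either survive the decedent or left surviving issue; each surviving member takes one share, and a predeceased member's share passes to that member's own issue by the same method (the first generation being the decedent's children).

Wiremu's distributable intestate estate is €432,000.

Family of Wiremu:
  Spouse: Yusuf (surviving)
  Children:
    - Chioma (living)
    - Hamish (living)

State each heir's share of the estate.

Yusuf: €216,000; Chioma: €108,000; Hamish: €108,000

Yusuf takes one-half of €432,000 = €216,000. The remaining €216,000 passes to the descendants.
The descendants' portion (€216,000) is divided into 2 shares of €108,000: Chioma and Hamish each take €108,000.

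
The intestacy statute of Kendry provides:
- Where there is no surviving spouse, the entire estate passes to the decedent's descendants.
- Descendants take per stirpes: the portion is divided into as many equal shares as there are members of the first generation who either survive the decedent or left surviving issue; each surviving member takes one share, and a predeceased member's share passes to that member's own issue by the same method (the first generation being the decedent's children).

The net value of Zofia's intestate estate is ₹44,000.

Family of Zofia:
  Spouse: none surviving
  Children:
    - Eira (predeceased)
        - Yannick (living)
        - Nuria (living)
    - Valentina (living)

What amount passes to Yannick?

The entire ₹44,000 passes to the descendants.
That amount (₹44,000) is divided into 2 shares of ₹22,000: Valentina takes ₹22,000; Eira's ₹22,000 share passes to Eira's issue.
Eira's share (₹22,000) is divided into 2 shares of ₹11,000: Yannick and Nuria each take ₹11,000.

Yannick receives ₹11,000.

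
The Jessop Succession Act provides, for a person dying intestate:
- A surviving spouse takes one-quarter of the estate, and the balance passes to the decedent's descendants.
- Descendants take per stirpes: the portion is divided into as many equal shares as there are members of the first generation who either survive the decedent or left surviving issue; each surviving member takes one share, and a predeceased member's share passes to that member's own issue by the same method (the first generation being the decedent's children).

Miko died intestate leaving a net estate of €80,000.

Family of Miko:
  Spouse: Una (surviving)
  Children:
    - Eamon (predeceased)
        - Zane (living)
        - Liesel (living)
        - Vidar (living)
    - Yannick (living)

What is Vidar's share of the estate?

Vidar receives €10,000.

Una takes one-quarter of €80,000 = €20,000. The remaining €60,000 passes to the descendants.
The descendants' portion (€60,000) is divided into 2 shares of €30,000: Yannick takes €30,000; Eamon's €30,000 share passes to Eamon's issue.
Eamon's share (€30,000) is divided into 3 shares of €10,000: Zane, Liesel, and Vidar each take €10,000.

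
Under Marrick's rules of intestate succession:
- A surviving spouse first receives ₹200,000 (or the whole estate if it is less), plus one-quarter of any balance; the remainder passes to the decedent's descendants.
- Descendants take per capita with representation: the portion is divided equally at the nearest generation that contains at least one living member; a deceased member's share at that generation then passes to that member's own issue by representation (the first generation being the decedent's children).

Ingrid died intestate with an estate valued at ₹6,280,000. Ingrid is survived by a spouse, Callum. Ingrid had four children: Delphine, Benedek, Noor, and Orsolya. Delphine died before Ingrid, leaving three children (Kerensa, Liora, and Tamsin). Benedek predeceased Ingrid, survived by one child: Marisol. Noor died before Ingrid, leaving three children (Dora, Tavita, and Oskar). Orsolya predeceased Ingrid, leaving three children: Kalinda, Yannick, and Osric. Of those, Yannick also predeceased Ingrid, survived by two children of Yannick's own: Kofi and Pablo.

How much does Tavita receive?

Callum first takes ₹200,000, leaving a balance of ₹6,080,000. Callum then takes one-quarter of the balance (₹1,520,000), for a total of ₹1,720,000. The remaining ₹4,560,000 passes to the descendants.
No child survives, so the initial division is made at the grandchildren's generation.
The descendants' portion (₹4,560,000) is divided into 10 shares of ₹456,000: Kerensa, Liora, Tamsin, Marisol, Dora, Tavita, Oskar, Kalinda, and Osric each take ₹456,000; Yannick's ₹456,000 share passes to Yannick's issue.
Yannick's share (₹456,000) is divided into 2 shares of ₹228,000: Kofi and Pablo each take ₹228,000.

Tavita receives ₹456,000.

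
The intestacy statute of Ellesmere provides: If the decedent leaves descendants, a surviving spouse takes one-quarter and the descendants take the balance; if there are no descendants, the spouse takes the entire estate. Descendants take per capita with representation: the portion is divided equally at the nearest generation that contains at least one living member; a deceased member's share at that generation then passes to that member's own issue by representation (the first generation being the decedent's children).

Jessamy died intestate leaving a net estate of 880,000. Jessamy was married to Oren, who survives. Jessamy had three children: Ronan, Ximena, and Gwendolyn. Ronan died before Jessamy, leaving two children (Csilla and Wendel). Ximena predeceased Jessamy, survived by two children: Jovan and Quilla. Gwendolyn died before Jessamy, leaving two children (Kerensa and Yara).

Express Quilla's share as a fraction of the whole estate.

Oren takes one-quarter of 880,000 = 220,000. The remaining 660,000 passes to the descendants.
No child survives, so the initial division is made at the grandchildren's generation.
The descendants' portion (660,000) is divided into 6 shares of 110,000: Csilla, Wendel, Jovan, Quilla, Kerensa, and Yara each take 110,000.

Quilla receives 1/8 of the estate.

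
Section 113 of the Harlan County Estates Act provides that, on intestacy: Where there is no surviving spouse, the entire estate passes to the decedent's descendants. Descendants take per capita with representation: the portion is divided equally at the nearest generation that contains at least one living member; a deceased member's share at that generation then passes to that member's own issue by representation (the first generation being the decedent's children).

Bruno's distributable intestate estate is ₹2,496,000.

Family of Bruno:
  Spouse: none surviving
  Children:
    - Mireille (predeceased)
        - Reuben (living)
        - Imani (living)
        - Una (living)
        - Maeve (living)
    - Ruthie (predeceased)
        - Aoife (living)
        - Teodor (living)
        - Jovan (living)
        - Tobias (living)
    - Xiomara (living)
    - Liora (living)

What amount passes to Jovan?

The entire ₹2,496,000 passes to the descendants.
That amount (₹2,496,000) is divided into 4 shares of ₹624,000: Xiomara and Liora each take ₹624,000; Mireille's ₹624,000 share passes to Mireille's issue; Ruthie's ₹624,000 share passes to Ruthie's issue.
Mireille's share (₹624,000) is divided into 4 shares of ₹156,000: Reuben, Imani, Una, and Maeve each take ₹156,000.
Ruthie's share (₹624,000) is divided into 4 shares of ₹156,000: Aoife, Teodor, Jovan, and Tobias each take ₹156,000.

Jovan receives ₹156,000.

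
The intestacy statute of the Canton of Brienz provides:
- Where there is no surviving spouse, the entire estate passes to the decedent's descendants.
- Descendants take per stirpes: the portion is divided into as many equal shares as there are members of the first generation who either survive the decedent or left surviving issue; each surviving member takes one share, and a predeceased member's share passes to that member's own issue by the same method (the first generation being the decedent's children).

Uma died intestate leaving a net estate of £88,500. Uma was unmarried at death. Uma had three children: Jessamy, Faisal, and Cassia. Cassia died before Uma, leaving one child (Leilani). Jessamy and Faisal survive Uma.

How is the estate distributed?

Jessamy: £29,500; Faisal: £29,500; Leilani: £29,500

The entire £88,500 passes to the descendants.
That amount (£88,500) is divided into 3 shares of £29,500: Jessamy and Faisal each take £29,500; Cassia's £29,500 share passes to Cassia's issue.
Cassia's share (£29,500) passes entirely to Leilani.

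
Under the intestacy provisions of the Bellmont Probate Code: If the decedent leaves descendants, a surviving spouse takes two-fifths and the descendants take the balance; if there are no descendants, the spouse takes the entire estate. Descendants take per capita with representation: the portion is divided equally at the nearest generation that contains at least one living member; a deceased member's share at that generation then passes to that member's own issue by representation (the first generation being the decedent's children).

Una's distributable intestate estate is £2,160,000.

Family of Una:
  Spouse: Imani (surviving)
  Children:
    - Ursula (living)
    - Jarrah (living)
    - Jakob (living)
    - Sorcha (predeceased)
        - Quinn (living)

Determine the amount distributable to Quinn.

Imani takes two-fifths of £2,160,000 = £864,000. The remaining £1,296,000 passes to the descendants.
The descendants' portion (£1,296,000) is divided into 4 shares of £324,000: Ursula, Jarrah, and Jakob each take £324,000; Sorcha's £324,000 share passes to Sorcha's issue.
Sorcha's share (£324,000) passes entirely to Quinn.

Quinn receives £324,000.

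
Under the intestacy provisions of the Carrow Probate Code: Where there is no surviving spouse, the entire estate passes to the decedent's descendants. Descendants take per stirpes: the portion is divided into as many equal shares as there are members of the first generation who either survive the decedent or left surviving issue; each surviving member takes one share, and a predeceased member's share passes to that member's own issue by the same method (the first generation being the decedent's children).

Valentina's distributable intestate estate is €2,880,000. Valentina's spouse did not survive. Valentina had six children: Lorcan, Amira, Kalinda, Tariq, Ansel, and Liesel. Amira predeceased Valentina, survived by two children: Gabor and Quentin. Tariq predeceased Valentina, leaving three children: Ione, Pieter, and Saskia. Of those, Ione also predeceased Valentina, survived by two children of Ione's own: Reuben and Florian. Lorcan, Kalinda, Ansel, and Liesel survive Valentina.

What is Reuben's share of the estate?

The entire €2,880,000 passes to the descendants.
That amount (€2,880,000) is divided into 6 shares of €480,000: Lorcan, Kalinda, Ansel, and Liesel each take €480,000; Amira's €480,000 share passes to Amira's issue; Tariq's €480,000 share passes to Tariq's issue.
Amira's share (€480,000) is divided into 2 shares of €240,000: Gabor and Quentin each take €240,000.
Tariq's share (€480,000) is divided into 3 shares of €160,000: Pieter and Saskia each take €160,000; Ione's €160,000 share passes to Ione's issue.
Ione's share (€160,000) is divided into 2 shares of €80,000: Reuben and Florian each take €80,000.

Reuben receives €80,000.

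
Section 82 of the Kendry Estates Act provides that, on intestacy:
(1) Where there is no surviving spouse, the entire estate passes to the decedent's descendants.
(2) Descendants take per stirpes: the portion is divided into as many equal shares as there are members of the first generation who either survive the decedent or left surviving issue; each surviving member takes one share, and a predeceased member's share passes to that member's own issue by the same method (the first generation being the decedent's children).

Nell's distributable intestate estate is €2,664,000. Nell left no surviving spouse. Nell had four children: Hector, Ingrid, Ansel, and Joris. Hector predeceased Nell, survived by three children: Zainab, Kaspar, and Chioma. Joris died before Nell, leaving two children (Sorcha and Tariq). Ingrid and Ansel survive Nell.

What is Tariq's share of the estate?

The entire €2,664,000 passes to the descendants.
That amount (€2,664,000) is divided into 4 shares of €666,000: Ingrid and Ansel each take €666,000; Hector's €666,000 share passes to Hector's issue; Joris's €666,000 share passes to Joris's issue.
Hector's share (€666,000) is divided into 3 shares of €222,000: Zainab, Kaspar, and Chioma each take €222,000.
Joris's share (€666,000) is divided into 2 shares of €333,000: Sorcha and Tariq each take €333,000.

Tariq receives €333,000.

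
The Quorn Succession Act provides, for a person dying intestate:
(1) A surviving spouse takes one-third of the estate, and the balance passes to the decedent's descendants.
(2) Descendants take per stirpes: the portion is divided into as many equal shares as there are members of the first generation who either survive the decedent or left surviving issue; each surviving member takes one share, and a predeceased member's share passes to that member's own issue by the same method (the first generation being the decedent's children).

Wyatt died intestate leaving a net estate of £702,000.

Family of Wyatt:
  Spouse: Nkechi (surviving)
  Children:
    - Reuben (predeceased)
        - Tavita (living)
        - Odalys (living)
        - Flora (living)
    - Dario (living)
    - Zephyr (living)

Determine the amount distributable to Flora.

Flora receives £52,000.

Nkechi takes one-third of £702,000 = £234,000. The remaining £468,000 passes to the descendants.
The descendants' portion (£468,000) is divided into 3 shares of £156,000: Dario and Zephyr each take £156,000; Reuben's £156,000 share passes to Reuben's issue.
Reuben's share (£156,000) is divided into 3 shares of £52,000: Tavita, Odalys, and Flora each take £52,000.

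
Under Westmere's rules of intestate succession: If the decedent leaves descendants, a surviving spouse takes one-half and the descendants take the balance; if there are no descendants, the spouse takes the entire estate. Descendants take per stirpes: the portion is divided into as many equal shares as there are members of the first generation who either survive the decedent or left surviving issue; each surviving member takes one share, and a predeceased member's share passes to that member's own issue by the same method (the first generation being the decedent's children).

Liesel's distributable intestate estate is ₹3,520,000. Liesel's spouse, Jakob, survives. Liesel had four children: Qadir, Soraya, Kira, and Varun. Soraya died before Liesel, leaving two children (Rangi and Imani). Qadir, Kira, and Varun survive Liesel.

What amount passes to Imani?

Jakob takes one-half of ₹3,520,000 = ₹1,760,000. The remaining ₹1,760,000 passes to the descendants.
The descendants' portion (₹1,760,000) is divided into 4 shares of ₹440,000: Qadir, Kira, and Varun each take ₹440,000; Soraya's ₹440,000 share passes to Soraya's issue.
Soraya's share (₹440,000) is divided into 2 shares of ₹220,000: Rangi and Imani each take ₹220,000.

Imani receives ₹220,000.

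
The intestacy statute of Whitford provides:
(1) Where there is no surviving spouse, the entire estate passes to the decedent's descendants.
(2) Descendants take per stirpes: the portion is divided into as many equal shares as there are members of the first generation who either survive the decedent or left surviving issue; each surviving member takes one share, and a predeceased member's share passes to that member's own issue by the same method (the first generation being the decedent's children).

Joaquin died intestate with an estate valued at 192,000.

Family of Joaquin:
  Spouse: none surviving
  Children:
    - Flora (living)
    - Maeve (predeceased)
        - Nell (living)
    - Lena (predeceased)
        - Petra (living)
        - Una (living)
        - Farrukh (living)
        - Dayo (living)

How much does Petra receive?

Petra receives 16,000.

The entire 192,000 passes to the descendants.
That amount (192,000) is divided into 3 shares of 64,000: Flora takes 64,000; Maeve's 64,000 share passes to Maeve's issue; Lena's 64,000 share passes to Lena's issue.
Maeve's share (64,000) passes entirely to Nell.
Lena's share (64,000) is divided into 4 shares of 16,000: Petra, Una, Farrukh, and Dayo each take 16,000.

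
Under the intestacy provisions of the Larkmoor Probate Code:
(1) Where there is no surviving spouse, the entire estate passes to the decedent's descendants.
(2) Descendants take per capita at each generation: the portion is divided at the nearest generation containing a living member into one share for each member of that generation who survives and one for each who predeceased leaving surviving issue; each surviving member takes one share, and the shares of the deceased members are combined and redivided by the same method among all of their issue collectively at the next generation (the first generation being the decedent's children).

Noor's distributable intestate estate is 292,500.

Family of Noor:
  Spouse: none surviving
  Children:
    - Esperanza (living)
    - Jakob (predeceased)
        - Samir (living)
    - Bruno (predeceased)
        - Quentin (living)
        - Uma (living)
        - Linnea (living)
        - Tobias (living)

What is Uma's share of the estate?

The entire 292,500 passes to the descendants.
That amount (292,500) is divided at the children's generation into 3 shares of 97,500. Esperanza takes 97,500. The 2 shares of the deceased (Jakob and Bruno) are combined into a pool of 195,000.
That pool (195,000) is divided at the grandchildren's generation equally among Samir, Quentin, Uma, Linnea, and Tobias: 39,000 each.

Uma receives 39,000.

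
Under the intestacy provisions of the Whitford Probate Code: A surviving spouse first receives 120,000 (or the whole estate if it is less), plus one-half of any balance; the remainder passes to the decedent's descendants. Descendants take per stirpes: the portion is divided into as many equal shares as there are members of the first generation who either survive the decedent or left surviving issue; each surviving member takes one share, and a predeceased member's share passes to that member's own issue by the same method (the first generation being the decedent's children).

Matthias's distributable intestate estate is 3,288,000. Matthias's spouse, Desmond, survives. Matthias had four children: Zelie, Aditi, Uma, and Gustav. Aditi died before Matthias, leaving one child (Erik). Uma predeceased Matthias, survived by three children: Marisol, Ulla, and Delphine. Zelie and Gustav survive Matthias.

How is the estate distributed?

Desmond: 1,704,000; Zelie: 396,000; Erik: 396,000; Marisol: 132,000; Ulla: 132,000; Delphine: 132,000; Gustav: 396,000

Desmond first takes 120,000, leaving a balance of 3,168,000. Desmond then takes one-half of the balance (1,584,000), for a total of 1,704,000. The remaining 1,584,000 passes to the descendants.
The descendants' portion (1,584,000) is divided into 4 shares of 396,000: Zelie and Gustav each take 396,000; Aditi's 396,000 share passes to Aditi's issue; Uma's 396,000 share passes to Uma's issue.
Aditi's share (396,000) passes entirely to Erik.
Uma's share (396,000) is divided into 3 shares of 132,000: Marisol, Ulla, and Delphine each take 132,000.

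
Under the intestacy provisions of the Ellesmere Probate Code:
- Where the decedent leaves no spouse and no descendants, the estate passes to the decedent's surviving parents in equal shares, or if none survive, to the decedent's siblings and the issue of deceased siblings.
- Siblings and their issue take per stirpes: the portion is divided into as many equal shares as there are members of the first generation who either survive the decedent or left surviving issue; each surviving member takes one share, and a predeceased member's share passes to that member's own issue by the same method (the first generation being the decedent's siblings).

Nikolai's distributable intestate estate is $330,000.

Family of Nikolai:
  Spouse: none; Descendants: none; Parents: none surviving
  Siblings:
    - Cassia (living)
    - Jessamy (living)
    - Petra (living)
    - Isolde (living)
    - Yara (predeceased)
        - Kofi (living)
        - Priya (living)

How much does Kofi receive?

The entire $330,000 passes to the siblings and their issue.
That amount ($330,000) is divided into 5 shares of $66,000: Cassia, Jessamy, Petra, and Isolde each take $66,000; Yara's $66,000 share passes to Yara's issue.
Yara's share ($66,000) is divided into 2 shares of $33,000: Kofi and Priya each take $33,000.

Kofi receives $33,000.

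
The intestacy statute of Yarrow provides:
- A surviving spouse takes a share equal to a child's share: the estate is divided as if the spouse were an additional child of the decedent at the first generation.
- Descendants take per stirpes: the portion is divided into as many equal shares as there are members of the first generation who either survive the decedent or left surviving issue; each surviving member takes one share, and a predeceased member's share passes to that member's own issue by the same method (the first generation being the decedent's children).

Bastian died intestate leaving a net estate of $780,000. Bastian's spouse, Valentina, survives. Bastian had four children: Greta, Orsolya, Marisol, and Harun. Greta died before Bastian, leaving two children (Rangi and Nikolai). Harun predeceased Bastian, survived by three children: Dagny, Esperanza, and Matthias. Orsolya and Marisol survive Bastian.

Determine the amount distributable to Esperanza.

Esperanza receives $52,000.

The spouse counts as an additional share at the children's level, so there are 5 primary shares of $156,000. Valentina takes one such share ($156,000).
The children's combined portion ($624,000) is divided into 4 shares of $156,000: Orsolya and Marisol each take $156,000; Greta's $156,000 share passes to Greta's issue; Harun's $156,000 share passes to Harun's issue.
Greta's share ($156,000) is divided into 2 shares of $78,000: Rangi and Nikolai each take $78,000.
Harun's share ($156,000) is divided into 3 shares of $52,000: Dagny, Esperanza, and Matthias each take $52,000.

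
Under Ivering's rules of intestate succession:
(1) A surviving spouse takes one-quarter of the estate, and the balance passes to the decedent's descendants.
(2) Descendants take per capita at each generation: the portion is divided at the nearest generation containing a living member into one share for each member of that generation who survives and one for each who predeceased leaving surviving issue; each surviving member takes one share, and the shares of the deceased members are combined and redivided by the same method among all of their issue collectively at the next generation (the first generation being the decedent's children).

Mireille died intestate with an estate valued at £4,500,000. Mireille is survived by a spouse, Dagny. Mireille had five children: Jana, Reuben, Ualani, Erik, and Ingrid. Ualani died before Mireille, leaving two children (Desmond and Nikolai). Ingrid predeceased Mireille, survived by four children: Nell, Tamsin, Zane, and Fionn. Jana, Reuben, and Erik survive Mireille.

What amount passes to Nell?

Nell receives £225,000.

Dagny takes one-quarter of £4,500,000 = £1,125,000. The remaining £3,375,000 passes to the descendants.
The descendants' portion (£3,375,000) is divided at the children's generation into 5 shares of £675,000. Jana, Reuben, and Erik each take £675,000. The 2 shares of the deceased (Ualani and Ingrid) are combined into a pool of £1,350,000.
That pool (£1,350,000) is divided at the grandchildren's generation equally among Desmond, Nikolai, Nell, Tamsin, Zane, and Fionn: £225,000 each.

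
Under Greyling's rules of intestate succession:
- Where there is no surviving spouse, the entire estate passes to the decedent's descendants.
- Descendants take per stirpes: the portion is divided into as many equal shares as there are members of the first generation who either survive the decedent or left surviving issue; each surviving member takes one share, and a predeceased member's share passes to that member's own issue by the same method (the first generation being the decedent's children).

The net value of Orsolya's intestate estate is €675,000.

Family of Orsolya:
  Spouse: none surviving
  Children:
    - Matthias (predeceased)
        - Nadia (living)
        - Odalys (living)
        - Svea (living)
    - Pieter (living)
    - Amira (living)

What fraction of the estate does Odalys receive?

The entire €675,000 passes to the descendants.
That amount (€675,000) is divided into 3 shares of €225,000: Pieter and Amira each take €225,000; Matthias's €225,000 share passes to Matthias's issue.
Matthias's share (€225,000) is divided into 3 shares of €75,000: Nadia, Odalys, and Svea each take €75,000.

Odalys receives 1/9 of the estate.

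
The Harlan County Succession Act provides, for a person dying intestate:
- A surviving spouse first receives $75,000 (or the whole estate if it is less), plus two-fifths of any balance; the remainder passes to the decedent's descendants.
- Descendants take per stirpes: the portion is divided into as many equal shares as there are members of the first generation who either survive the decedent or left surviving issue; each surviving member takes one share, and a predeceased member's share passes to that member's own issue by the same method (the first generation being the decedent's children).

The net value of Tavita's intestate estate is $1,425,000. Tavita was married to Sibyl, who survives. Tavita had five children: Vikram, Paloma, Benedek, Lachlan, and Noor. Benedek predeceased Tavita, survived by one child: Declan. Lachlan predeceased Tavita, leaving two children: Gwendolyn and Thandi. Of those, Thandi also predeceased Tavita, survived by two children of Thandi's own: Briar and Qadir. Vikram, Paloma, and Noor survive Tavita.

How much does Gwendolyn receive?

Gwendolyn receives $81,000.

Sibyl first takes $75,000, leaving a balance of $1,350,000. Sibyl then takes two-fifths of the balance ($540,000), for a total of $615,000. The remaining $810,000 passes to the descendants.
The descendants' portion ($810,000) is divided into 5 shares of $162,000: Vikram, Paloma, and Noor each take $162,000; Benedek's $162,000 share passes to Benedek's issue; Lachlan's $162,000 share passes to Lachlan's issue.
Benedek's share ($162,000) passes entirely to Declan.
Lachlan's share ($162,000) is divided into 2 shares of $81,000: Gwendolyn takes $81,000; Thandi's $81,000 share passes to Thandi's issue.
Thandi's share ($81,000) is divided into 2 shares of $40,500: Briar and Qadir each take $40,500.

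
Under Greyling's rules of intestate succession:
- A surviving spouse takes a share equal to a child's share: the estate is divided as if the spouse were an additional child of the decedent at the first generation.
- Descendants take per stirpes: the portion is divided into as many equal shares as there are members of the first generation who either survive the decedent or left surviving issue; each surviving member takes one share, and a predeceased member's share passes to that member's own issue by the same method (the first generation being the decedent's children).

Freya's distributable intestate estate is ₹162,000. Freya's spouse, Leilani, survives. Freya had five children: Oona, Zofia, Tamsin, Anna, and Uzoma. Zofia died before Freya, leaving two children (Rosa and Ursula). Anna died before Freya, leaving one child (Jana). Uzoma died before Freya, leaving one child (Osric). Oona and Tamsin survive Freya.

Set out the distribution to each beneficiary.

The spouse counts as an additional share at the children's level, so there are 6 primary shares of ₹27,000. Leilani takes one such share (₹27,000).
The children's combined portion (₹135,000) is divided into 5 shares of ₹27,000: Oona and Tamsin each take ₹27,000; Zofia's ₹27,000 share passes to Zofia's issue; Anna's ₹27,000 share passes to Anna's issue; Uzoma's ₹27,000 share passes to Uzoma's issue.
Zofia's share (₹27,000) is divided into 2 shares of ₹13,500: Rosa and Ursula each take ₹13,500.
Anna's share (₹27,000) passes entirely to Jana.
Uzoma's share (₹27,000) passes entirely to Osric.

Leilani: ₹27,000; Oona: ₹27,000; Rosa: ₹13,500; Ursula: ₹13,500; Tamsin: ₹27,000; Jana: ₹27,000; Osric: ₹27,000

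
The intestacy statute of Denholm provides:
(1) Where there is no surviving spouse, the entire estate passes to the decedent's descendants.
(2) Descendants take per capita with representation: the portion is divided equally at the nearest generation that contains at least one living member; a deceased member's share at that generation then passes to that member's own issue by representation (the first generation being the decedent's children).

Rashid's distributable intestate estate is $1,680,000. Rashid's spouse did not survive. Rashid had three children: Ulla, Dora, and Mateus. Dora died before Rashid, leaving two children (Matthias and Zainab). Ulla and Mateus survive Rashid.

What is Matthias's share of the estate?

The entire $1,680,000 passes to the descendants.
That amount ($1,680,000) is divided into 3 shares of $560,000: Ulla and Mateus each take $560,000; Dora's $560,000 share passes to Dora's issue.
Dora's share ($560,000) is divided into 2 shares of $280,000: Matthias and Zainab each take $280,000.

Matthias receives $280,000.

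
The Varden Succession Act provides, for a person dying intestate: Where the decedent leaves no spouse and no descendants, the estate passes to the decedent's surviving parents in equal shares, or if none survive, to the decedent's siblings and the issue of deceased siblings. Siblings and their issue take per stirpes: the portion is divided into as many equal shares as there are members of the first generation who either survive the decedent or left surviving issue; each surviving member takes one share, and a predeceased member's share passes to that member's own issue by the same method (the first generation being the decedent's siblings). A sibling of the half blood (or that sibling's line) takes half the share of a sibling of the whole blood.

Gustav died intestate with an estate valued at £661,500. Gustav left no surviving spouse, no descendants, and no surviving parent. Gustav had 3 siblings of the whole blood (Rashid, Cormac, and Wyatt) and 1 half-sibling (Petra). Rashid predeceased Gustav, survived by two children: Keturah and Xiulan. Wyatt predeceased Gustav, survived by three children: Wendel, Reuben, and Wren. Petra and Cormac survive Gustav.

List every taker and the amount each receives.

The entire £661,500 passes to the siblings and their issue.
Counting each half-blood sibling's line as half a unit, there are 7/2 units in £661,500, so one unit is £189,000. Whole-blood lines (Rashid, Cormac, and Wyatt) take £189,000 each; half-blood lines (Petra) take £94,500 each.
Rashid's share (£189,000) is divided into 2 shares of £94,500: Keturah and Xiulan each take £94,500.
Wyatt's share (£189,000) is divided into 3 shares of £63,000: Wendel, Reuben, and Wren each take £63,000.

Keturah: £94,500; Xiulan: £94,500; Petra: £94,500; Cormac: £189,000; Wendel: £63,000; Reuben: £63,000; Wren: £63,000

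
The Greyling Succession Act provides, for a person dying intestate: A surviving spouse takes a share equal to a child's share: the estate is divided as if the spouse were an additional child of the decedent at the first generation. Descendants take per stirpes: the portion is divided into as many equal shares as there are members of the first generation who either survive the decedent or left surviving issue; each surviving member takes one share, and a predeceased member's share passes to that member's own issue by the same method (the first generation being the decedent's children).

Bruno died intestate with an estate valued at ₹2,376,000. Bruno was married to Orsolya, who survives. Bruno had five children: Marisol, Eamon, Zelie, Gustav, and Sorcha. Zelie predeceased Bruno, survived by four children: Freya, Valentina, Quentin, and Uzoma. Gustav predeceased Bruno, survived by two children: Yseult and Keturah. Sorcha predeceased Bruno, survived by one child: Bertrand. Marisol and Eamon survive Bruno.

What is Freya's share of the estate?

Freya receives ₹99,000.

The spouse counts as an additional share at the children's level, so there are 6 primary shares of ₹396,000. Orsolya takes one such share (₹396,000).
The children's combined portion (₹1,980,000) is divided into 5 shares of ₹396,000: Marisol and Eamon each take ₹396,000; Zelie's ₹396,000 share passes to Zelie's issue; Gustav's ₹396,000 share passes to Gustav's issue; Sorcha's ₹396,000 share passes to Sorcha's issue.
Zelie's share (₹396,000) is divided into 4 shares of ₹99,000: Freya, Valentina, Quentin, and Uzoma each take ₹99,000.
Gustav's share (₹396,000) is divided into 2 shares of ₹198,000: Yseult and Keturah each take ₹198,000.
Sorcha's share (₹396,000) passes entirely to Bertrand.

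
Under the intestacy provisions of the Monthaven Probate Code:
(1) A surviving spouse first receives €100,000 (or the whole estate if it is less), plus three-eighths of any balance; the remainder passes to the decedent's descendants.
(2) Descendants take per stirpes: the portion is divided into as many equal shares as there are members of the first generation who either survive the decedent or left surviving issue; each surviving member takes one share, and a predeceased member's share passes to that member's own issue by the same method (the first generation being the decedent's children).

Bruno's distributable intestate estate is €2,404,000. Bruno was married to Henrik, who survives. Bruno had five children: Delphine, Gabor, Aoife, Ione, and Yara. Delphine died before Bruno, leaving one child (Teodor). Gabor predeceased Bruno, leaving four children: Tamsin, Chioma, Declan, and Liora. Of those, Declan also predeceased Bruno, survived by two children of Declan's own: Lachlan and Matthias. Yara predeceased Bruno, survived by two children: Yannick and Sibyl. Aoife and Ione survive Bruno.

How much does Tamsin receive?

Henrik first takes €100,000, leaving a balance of €2,304,000. Henrik then takes three-eighths of the balance (€864,000), for a total of €964,000. The remaining €1,440,000 passes to the descendants.
The descendants' portion (€1,440,000) is divided into 5 shares of €288,000: Aoife and Ione each take €288,000; Delphine's €288,000 share passes to Delphine's issue; Gabor's €288,000 share passes to Gabor's issue; Yara's €288,000 share passes to Yara's issue.
Delphine's share (€288,000) passes entirely to Teodor.
Gabor's share (€288,000) is divided into 4 shares of €72,000: Tamsin, Chioma, and Liora each take €72,000; Declan's €72,000 share passes to Declan's issue.
Declan's share (€72,000) is divided into 2 shares of €36,000: Lachlan and Matthias each take €36,000.
Yara's share (€288,000) is divided into 2 shares of €144,000: Yannick and Sibyl each take €144,000.

Tamsin receives €72,000.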